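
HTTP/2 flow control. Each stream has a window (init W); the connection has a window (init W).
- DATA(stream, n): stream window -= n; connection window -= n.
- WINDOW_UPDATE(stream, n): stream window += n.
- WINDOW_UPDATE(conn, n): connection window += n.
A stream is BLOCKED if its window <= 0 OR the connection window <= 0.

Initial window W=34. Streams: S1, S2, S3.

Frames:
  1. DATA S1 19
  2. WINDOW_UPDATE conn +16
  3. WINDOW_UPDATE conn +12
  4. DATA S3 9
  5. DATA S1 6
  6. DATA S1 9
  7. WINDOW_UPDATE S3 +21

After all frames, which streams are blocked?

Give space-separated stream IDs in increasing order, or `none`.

Op 1: conn=15 S1=15 S2=34 S3=34 blocked=[]
Op 2: conn=31 S1=15 S2=34 S3=34 blocked=[]
Op 3: conn=43 S1=15 S2=34 S3=34 blocked=[]
Op 4: conn=34 S1=15 S2=34 S3=25 blocked=[]
Op 5: conn=28 S1=9 S2=34 S3=25 blocked=[]
Op 6: conn=19 S1=0 S2=34 S3=25 blocked=[1]
Op 7: conn=19 S1=0 S2=34 S3=46 blocked=[1]

Answer: S1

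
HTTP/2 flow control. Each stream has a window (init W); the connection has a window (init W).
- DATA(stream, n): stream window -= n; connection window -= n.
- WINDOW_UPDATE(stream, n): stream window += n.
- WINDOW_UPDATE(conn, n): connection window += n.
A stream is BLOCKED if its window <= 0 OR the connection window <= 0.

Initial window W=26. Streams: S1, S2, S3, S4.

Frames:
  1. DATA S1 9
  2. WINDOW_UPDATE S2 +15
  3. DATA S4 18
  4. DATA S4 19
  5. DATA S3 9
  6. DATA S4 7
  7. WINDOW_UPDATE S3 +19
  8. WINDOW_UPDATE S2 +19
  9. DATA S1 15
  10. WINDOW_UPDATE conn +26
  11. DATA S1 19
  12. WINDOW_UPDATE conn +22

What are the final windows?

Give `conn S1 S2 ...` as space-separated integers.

Op 1: conn=17 S1=17 S2=26 S3=26 S4=26 blocked=[]
Op 2: conn=17 S1=17 S2=41 S3=26 S4=26 blocked=[]
Op 3: conn=-1 S1=17 S2=41 S3=26 S4=8 blocked=[1, 2, 3, 4]
Op 4: conn=-20 S1=17 S2=41 S3=26 S4=-11 blocked=[1, 2, 3, 4]
Op 5: conn=-29 S1=17 S2=41 S3=17 S4=-11 blocked=[1, 2, 3, 4]
Op 6: conn=-36 S1=17 S2=41 S3=17 S4=-18 blocked=[1, 2, 3, 4]
Op 7: conn=-36 S1=17 S2=41 S3=36 S4=-18 blocked=[1, 2, 3, 4]
Op 8: conn=-36 S1=17 S2=60 S3=36 S4=-18 blocked=[1, 2, 3, 4]
Op 9: conn=-51 S1=2 S2=60 S3=36 S4=-18 blocked=[1, 2, 3, 4]
Op 10: conn=-25 S1=2 S2=60 S3=36 S4=-18 blocked=[1, 2, 3, 4]
Op 11: conn=-44 S1=-17 S2=60 S3=36 S4=-18 blocked=[1, 2, 3, 4]
Op 12: conn=-22 S1=-17 S2=60 S3=36 S4=-18 blocked=[1, 2, 3, 4]

Answer: -22 -17 60 36 -18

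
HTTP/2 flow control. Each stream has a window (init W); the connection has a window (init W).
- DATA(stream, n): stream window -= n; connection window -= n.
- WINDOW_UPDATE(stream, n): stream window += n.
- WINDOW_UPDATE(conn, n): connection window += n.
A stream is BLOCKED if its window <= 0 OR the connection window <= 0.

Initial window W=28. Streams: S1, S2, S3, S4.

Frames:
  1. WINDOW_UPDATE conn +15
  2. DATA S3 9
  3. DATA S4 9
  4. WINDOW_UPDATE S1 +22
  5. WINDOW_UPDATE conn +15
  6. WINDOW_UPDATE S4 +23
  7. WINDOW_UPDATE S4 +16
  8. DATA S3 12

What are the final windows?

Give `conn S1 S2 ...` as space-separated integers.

Answer: 28 50 28 7 58

Derivation:
Op 1: conn=43 S1=28 S2=28 S3=28 S4=28 blocked=[]
Op 2: conn=34 S1=28 S2=28 S3=19 S4=28 blocked=[]
Op 3: conn=25 S1=28 S2=28 S3=19 S4=19 blocked=[]
Op 4: conn=25 S1=50 S2=28 S3=19 S4=19 blocked=[]
Op 5: conn=40 S1=50 S2=28 S3=19 S4=19 blocked=[]
Op 6: conn=40 S1=50 S2=28 S3=19 S4=42 blocked=[]
Op 7: conn=40 S1=50 S2=28 S3=19 S4=58 blocked=[]
Op 8: conn=28 S1=50 S2=28 S3=7 S4=58 blocked=[]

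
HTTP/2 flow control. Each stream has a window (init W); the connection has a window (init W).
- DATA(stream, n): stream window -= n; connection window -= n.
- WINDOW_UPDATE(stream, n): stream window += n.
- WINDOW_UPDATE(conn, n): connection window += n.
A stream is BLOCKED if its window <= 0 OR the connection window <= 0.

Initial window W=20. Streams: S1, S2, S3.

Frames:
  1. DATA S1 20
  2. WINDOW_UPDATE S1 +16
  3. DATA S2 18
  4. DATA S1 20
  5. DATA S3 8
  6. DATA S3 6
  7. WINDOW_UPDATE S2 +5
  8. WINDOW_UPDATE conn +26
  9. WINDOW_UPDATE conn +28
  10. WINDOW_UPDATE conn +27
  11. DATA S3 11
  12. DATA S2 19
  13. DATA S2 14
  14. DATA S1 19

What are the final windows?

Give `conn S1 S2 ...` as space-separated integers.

Answer: -34 -23 -26 -5

Derivation:
Op 1: conn=0 S1=0 S2=20 S3=20 blocked=[1, 2, 3]
Op 2: conn=0 S1=16 S2=20 S3=20 blocked=[1, 2, 3]
Op 3: conn=-18 S1=16 S2=2 S3=20 blocked=[1, 2, 3]
Op 4: conn=-38 S1=-4 S2=2 S3=20 blocked=[1, 2, 3]
Op 5: conn=-46 S1=-4 S2=2 S3=12 blocked=[1, 2, 3]
Op 6: conn=-52 S1=-4 S2=2 S3=6 blocked=[1, 2, 3]
Op 7: conn=-52 S1=-4 S2=7 S3=6 blocked=[1, 2, 3]
Op 8: conn=-26 S1=-4 S2=7 S3=6 blocked=[1, 2, 3]
Op 9: conn=2 S1=-4 S2=7 S3=6 blocked=[1]
Op 10: conn=29 S1=-4 S2=7 S3=6 blocked=[1]
Op 11: conn=18 S1=-4 S2=7 S3=-5 blocked=[1, 3]
Op 12: conn=-1 S1=-4 S2=-12 S3=-5 blocked=[1, 2, 3]
Op 13: conn=-15 S1=-4 S2=-26 S3=-5 blocked=[1, 2, 3]
Op 14: conn=-34 S1=-23 S2=-26 S3=-5 blocked=[1, 2, 3]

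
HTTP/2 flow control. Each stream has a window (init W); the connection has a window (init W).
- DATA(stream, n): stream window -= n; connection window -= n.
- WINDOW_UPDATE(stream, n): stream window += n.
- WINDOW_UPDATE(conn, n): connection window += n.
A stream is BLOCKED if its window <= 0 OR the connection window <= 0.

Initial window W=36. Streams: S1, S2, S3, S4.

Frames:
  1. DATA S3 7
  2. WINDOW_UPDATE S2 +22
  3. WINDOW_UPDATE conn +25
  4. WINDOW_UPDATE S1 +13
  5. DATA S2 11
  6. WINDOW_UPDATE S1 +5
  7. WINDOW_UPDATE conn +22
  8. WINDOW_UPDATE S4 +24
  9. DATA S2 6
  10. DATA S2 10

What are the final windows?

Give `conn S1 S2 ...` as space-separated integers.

Answer: 49 54 31 29 60

Derivation:
Op 1: conn=29 S1=36 S2=36 S3=29 S4=36 blocked=[]
Op 2: conn=29 S1=36 S2=58 S3=29 S4=36 blocked=[]
Op 3: conn=54 S1=36 S2=58 S3=29 S4=36 blocked=[]
Op 4: conn=54 S1=49 S2=58 S3=29 S4=36 blocked=[]
Op 5: conn=43 S1=49 S2=47 S3=29 S4=36 blocked=[]
Op 6: conn=43 S1=54 S2=47 S3=29 S4=36 blocked=[]
Op 7: conn=65 S1=54 S2=47 S3=29 S4=36 blocked=[]
Op 8: conn=65 S1=54 S2=47 S3=29 S4=60 blocked=[]
Op 9: conn=59 S1=54 S2=41 S3=29 S4=60 blocked=[]
Op 10: conn=49 S1=54 S2=31 S3=29 S4=60 blocked=[]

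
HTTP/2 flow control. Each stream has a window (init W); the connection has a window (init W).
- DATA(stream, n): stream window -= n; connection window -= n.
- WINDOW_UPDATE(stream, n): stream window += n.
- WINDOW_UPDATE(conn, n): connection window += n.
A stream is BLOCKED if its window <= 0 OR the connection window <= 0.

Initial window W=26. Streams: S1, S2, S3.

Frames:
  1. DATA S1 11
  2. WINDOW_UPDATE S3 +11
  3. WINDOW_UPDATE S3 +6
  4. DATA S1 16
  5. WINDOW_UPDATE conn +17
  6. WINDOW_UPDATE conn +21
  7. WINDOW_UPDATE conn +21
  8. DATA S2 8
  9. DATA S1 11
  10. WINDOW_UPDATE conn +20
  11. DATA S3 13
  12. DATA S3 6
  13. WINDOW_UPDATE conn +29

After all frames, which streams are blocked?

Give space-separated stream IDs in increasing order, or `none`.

Op 1: conn=15 S1=15 S2=26 S3=26 blocked=[]
Op 2: conn=15 S1=15 S2=26 S3=37 blocked=[]
Op 3: conn=15 S1=15 S2=26 S3=43 blocked=[]
Op 4: conn=-1 S1=-1 S2=26 S3=43 blocked=[1, 2, 3]
Op 5: conn=16 S1=-1 S2=26 S3=43 blocked=[1]
Op 6: conn=37 S1=-1 S2=26 S3=43 blocked=[1]
Op 7: conn=58 S1=-1 S2=26 S3=43 blocked=[1]
Op 8: conn=50 S1=-1 S2=18 S3=43 blocked=[1]
Op 9: conn=39 S1=-12 S2=18 S3=43 blocked=[1]
Op 10: conn=59 S1=-12 S2=18 S3=43 blocked=[1]
Op 11: conn=46 S1=-12 S2=18 S3=30 blocked=[1]
Op 12: conn=40 S1=-12 S2=18 S3=24 blocked=[1]
Op 13: conn=69 S1=-12 S2=18 S3=24 blocked=[1]

Answer: S1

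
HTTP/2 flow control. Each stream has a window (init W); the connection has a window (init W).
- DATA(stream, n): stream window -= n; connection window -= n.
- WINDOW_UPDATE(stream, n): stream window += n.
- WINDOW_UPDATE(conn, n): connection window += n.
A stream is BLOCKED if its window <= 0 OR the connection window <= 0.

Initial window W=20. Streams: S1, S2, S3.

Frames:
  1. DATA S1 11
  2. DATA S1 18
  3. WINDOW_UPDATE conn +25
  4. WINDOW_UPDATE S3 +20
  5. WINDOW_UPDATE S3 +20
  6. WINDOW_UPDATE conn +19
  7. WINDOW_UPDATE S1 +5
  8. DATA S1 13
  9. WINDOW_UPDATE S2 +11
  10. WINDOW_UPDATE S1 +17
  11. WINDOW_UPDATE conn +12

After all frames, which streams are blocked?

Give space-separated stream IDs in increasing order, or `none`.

Answer: S1

Derivation:
Op 1: conn=9 S1=9 S2=20 S3=20 blocked=[]
Op 2: conn=-9 S1=-9 S2=20 S3=20 blocked=[1, 2, 3]
Op 3: conn=16 S1=-9 S2=20 S3=20 blocked=[1]
Op 4: conn=16 S1=-9 S2=20 S3=40 blocked=[1]
Op 5: conn=16 S1=-9 S2=20 S3=60 blocked=[1]
Op 6: conn=35 S1=-9 S2=20 S3=60 blocked=[1]
Op 7: conn=35 S1=-4 S2=20 S3=60 blocked=[1]
Op 8: conn=22 S1=-17 S2=20 S3=60 blocked=[1]
Op 9: conn=22 S1=-17 S2=31 S3=60 blocked=[1]
Op 10: conn=22 S1=0 S2=31 S3=60 blocked=[1]
Op 11: conn=34 S1=0 S2=31 S3=60 blocked=[1]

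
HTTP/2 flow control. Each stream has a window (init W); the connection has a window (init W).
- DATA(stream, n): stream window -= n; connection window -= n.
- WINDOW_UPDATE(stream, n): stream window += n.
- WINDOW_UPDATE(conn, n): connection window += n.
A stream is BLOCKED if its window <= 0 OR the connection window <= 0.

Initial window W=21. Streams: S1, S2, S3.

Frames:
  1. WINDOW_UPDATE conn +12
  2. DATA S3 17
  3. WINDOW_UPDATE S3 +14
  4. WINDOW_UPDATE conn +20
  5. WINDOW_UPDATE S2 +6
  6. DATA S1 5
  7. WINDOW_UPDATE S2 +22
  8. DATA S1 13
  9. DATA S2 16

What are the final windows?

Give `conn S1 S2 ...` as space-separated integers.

Op 1: conn=33 S1=21 S2=21 S3=21 blocked=[]
Op 2: conn=16 S1=21 S2=21 S3=4 blocked=[]
Op 3: conn=16 S1=21 S2=21 S3=18 blocked=[]
Op 4: conn=36 S1=21 S2=21 S3=18 blocked=[]
Op 5: conn=36 S1=21 S2=27 S3=18 blocked=[]
Op 6: conn=31 S1=16 S2=27 S3=18 blocked=[]
Op 7: conn=31 S1=16 S2=49 S3=18 blocked=[]
Op 8: conn=18 S1=3 S2=49 S3=18 blocked=[]
Op 9: conn=2 S1=3 S2=33 S3=18 blocked=[]

Answer: 2 3 33 18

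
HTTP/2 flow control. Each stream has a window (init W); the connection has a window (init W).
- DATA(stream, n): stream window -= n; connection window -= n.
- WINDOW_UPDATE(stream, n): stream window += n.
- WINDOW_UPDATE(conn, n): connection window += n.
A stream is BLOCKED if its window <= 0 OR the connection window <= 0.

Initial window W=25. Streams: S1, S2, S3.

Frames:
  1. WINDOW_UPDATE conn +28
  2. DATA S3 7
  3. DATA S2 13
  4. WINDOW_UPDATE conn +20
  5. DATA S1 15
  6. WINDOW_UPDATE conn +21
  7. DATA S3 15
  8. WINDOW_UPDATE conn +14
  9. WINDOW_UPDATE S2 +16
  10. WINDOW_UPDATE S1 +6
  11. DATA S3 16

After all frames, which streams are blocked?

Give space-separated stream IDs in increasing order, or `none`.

Answer: S3

Derivation:
Op 1: conn=53 S1=25 S2=25 S3=25 blocked=[]
Op 2: conn=46 S1=25 S2=25 S3=18 blocked=[]
Op 3: conn=33 S1=25 S2=12 S3=18 blocked=[]
Op 4: conn=53 S1=25 S2=12 S3=18 blocked=[]
Op 5: conn=38 S1=10 S2=12 S3=18 blocked=[]
Op 6: conn=59 S1=10 S2=12 S3=18 blocked=[]
Op 7: conn=44 S1=10 S2=12 S3=3 blocked=[]
Op 8: conn=58 S1=10 S2=12 S3=3 blocked=[]
Op 9: conn=58 S1=10 S2=28 S3=3 blocked=[]
Op 10: conn=58 S1=16 S2=28 S3=3 blocked=[]
Op 11: conn=42 S1=16 S2=28 S3=-13 blocked=[3]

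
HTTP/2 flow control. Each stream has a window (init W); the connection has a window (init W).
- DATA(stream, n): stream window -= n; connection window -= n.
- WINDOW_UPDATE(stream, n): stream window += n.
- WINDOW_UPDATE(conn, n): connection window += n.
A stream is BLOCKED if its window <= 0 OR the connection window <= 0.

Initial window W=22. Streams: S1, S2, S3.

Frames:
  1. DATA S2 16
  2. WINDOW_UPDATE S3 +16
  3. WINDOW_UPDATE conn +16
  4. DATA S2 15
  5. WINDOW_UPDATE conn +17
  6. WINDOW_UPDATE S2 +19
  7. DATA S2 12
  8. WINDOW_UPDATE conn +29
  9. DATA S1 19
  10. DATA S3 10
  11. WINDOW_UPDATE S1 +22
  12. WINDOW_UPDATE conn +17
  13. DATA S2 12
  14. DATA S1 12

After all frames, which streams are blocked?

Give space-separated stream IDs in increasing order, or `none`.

Op 1: conn=6 S1=22 S2=6 S3=22 blocked=[]
Op 2: conn=6 S1=22 S2=6 S3=38 blocked=[]
Op 3: conn=22 S1=22 S2=6 S3=38 blocked=[]
Op 4: conn=7 S1=22 S2=-9 S3=38 blocked=[2]
Op 5: conn=24 S1=22 S2=-9 S3=38 blocked=[2]
Op 6: conn=24 S1=22 S2=10 S3=38 blocked=[]
Op 7: conn=12 S1=22 S2=-2 S3=38 blocked=[2]
Op 8: conn=41 S1=22 S2=-2 S3=38 blocked=[2]
Op 9: conn=22 S1=3 S2=-2 S3=38 blocked=[2]
Op 10: conn=12 S1=3 S2=-2 S3=28 blocked=[2]
Op 11: conn=12 S1=25 S2=-2 S3=28 blocked=[2]
Op 12: conn=29 S1=25 S2=-2 S3=28 blocked=[2]
Op 13: conn=17 S1=25 S2=-14 S3=28 blocked=[2]
Op 14: conn=5 S1=13 S2=-14 S3=28 blocked=[2]

Answer: S2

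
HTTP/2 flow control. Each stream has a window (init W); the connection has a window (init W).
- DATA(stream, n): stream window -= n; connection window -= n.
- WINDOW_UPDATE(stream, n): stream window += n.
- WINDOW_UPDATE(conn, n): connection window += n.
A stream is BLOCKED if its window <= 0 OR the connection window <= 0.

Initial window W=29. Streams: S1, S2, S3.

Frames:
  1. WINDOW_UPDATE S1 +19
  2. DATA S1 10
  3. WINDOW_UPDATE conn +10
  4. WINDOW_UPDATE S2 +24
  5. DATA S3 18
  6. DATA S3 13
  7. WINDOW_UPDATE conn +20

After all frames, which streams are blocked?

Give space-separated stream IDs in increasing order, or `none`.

Op 1: conn=29 S1=48 S2=29 S3=29 blocked=[]
Op 2: conn=19 S1=38 S2=29 S3=29 blocked=[]
Op 3: conn=29 S1=38 S2=29 S3=29 blocked=[]
Op 4: conn=29 S1=38 S2=53 S3=29 blocked=[]
Op 5: conn=11 S1=38 S2=53 S3=11 blocked=[]
Op 6: conn=-2 S1=38 S2=53 S3=-2 blocked=[1, 2, 3]
Op 7: conn=18 S1=38 S2=53 S3=-2 blocked=[3]

Answer: S3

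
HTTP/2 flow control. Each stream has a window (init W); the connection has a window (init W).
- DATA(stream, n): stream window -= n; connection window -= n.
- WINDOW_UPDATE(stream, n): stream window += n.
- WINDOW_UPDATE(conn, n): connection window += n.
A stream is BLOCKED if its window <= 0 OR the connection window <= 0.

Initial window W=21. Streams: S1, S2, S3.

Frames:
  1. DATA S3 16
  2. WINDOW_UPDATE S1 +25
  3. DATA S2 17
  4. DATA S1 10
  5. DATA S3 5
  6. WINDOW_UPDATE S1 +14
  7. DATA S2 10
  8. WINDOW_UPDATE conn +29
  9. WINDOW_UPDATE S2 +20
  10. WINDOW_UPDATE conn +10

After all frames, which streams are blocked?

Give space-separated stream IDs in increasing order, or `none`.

Answer: S3

Derivation:
Op 1: conn=5 S1=21 S2=21 S3=5 blocked=[]
Op 2: conn=5 S1=46 S2=21 S3=5 blocked=[]
Op 3: conn=-12 S1=46 S2=4 S3=5 blocked=[1, 2, 3]
Op 4: conn=-22 S1=36 S2=4 S3=5 blocked=[1, 2, 3]
Op 5: conn=-27 S1=36 S2=4 S3=0 blocked=[1, 2, 3]
Op 6: conn=-27 S1=50 S2=4 S3=0 blocked=[1, 2, 3]
Op 7: conn=-37 S1=50 S2=-6 S3=0 blocked=[1, 2, 3]
Op 8: conn=-8 S1=50 S2=-6 S3=0 blocked=[1, 2, 3]
Op 9: conn=-8 S1=50 S2=14 S3=0 blocked=[1, 2, 3]
Op 10: conn=2 S1=50 S2=14 S3=0 blocked=[3]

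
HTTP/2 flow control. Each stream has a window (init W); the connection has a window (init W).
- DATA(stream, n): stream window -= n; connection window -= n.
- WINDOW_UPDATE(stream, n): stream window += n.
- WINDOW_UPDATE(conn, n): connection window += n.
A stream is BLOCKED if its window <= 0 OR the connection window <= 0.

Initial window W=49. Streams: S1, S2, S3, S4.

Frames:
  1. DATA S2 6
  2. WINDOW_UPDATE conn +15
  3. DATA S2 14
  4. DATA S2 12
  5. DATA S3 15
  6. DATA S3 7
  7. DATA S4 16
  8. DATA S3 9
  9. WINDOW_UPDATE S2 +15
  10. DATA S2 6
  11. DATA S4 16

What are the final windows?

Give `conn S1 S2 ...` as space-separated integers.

Op 1: conn=43 S1=49 S2=43 S3=49 S4=49 blocked=[]
Op 2: conn=58 S1=49 S2=43 S3=49 S4=49 blocked=[]
Op 3: conn=44 S1=49 S2=29 S3=49 S4=49 blocked=[]
Op 4: conn=32 S1=49 S2=17 S3=49 S4=49 blocked=[]
Op 5: conn=17 S1=49 S2=17 S3=34 S4=49 blocked=[]
Op 6: conn=10 S1=49 S2=17 S3=27 S4=49 blocked=[]
Op 7: conn=-6 S1=49 S2=17 S3=27 S4=33 blocked=[1, 2, 3, 4]
Op 8: conn=-15 S1=49 S2=17 S3=18 S4=33 blocked=[1, 2, 3, 4]
Op 9: conn=-15 S1=49 S2=32 S3=18 S4=33 blocked=[1, 2, 3, 4]
Op 10: conn=-21 S1=49 S2=26 S3=18 S4=33 blocked=[1, 2, 3, 4]
Op 11: conn=-37 S1=49 S2=26 S3=18 S4=17 blocked=[1, 2, 3, 4]

Answer: -37 49 26 18 17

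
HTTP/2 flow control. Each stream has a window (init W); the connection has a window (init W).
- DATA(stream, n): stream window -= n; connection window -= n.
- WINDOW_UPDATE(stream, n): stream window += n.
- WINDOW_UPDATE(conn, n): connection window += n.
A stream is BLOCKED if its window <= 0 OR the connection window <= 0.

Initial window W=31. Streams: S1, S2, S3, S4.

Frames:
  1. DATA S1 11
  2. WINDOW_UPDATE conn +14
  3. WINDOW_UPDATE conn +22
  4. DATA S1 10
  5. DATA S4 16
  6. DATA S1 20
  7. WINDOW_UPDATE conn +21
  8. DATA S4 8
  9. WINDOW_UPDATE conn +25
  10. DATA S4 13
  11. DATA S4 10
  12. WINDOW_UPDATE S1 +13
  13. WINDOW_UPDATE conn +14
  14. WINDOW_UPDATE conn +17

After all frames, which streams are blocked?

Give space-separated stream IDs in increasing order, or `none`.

Answer: S4

Derivation:
Op 1: conn=20 S1=20 S2=31 S3=31 S4=31 blocked=[]
Op 2: conn=34 S1=20 S2=31 S3=31 S4=31 blocked=[]
Op 3: conn=56 S1=20 S2=31 S3=31 S4=31 blocked=[]
Op 4: conn=46 S1=10 S2=31 S3=31 S4=31 blocked=[]
Op 5: conn=30 S1=10 S2=31 S3=31 S4=15 blocked=[]
Op 6: conn=10 S1=-10 S2=31 S3=31 S4=15 blocked=[1]
Op 7: conn=31 S1=-10 S2=31 S3=31 S4=15 blocked=[1]
Op 8: conn=23 S1=-10 S2=31 S3=31 S4=7 blocked=[1]
Op 9: conn=48 S1=-10 S2=31 S3=31 S4=7 blocked=[1]
Op 10: conn=35 S1=-10 S2=31 S3=31 S4=-6 blocked=[1, 4]
Op 11: conn=25 S1=-10 S2=31 S3=31 S4=-16 blocked=[1, 4]
Op 12: conn=25 S1=3 S2=31 S3=31 S4=-16 blocked=[4]
Op 13: conn=39 S1=3 S2=31 S3=31 S4=-16 blocked=[4]
Op 14: conn=56 S1=3 S2=31 S3=31 S4=-16 blocked=[4]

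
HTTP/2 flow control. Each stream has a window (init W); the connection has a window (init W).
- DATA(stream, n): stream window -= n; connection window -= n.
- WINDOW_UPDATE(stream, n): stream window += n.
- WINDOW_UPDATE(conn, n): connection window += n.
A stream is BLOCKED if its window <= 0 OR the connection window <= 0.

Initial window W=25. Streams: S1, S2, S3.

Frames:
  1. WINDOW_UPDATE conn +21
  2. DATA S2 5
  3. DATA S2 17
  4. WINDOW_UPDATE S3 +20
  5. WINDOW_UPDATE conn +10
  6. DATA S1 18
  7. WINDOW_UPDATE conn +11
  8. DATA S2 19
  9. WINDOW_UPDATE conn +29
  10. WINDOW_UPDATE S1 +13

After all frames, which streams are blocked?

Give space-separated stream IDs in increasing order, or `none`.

Answer: S2

Derivation:
Op 1: conn=46 S1=25 S2=25 S3=25 blocked=[]
Op 2: conn=41 S1=25 S2=20 S3=25 blocked=[]
Op 3: conn=24 S1=25 S2=3 S3=25 blocked=[]
Op 4: conn=24 S1=25 S2=3 S3=45 blocked=[]
Op 5: conn=34 S1=25 S2=3 S3=45 blocked=[]
Op 6: conn=16 S1=7 S2=3 S3=45 blocked=[]
Op 7: conn=27 S1=7 S2=3 S3=45 blocked=[]
Op 8: conn=8 S1=7 S2=-16 S3=45 blocked=[2]
Op 9: conn=37 S1=7 S2=-16 S3=45 blocked=[2]
Op 10: conn=37 S1=20 S2=-16 S3=45 blocked=[2]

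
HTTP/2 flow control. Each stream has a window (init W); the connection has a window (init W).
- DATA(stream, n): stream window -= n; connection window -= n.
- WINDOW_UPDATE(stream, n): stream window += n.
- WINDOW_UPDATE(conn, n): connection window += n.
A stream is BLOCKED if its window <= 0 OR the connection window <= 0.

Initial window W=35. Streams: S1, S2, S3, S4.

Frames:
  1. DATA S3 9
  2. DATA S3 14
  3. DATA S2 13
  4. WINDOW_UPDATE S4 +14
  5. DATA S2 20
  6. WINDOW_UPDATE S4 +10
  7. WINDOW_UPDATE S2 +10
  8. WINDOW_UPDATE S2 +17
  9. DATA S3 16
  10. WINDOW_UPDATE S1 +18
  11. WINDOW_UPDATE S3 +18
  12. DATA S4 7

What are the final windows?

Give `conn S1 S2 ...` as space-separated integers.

Answer: -44 53 29 14 52

Derivation:
Op 1: conn=26 S1=35 S2=35 S3=26 S4=35 blocked=[]
Op 2: conn=12 S1=35 S2=35 S3=12 S4=35 blocked=[]
Op 3: conn=-1 S1=35 S2=22 S3=12 S4=35 blocked=[1, 2, 3, 4]
Op 4: conn=-1 S1=35 S2=22 S3=12 S4=49 blocked=[1, 2, 3, 4]
Op 5: conn=-21 S1=35 S2=2 S3=12 S4=49 blocked=[1, 2, 3, 4]
Op 6: conn=-21 S1=35 S2=2 S3=12 S4=59 blocked=[1, 2, 3, 4]
Op 7: conn=-21 S1=35 S2=12 S3=12 S4=59 blocked=[1, 2, 3, 4]
Op 8: conn=-21 S1=35 S2=29 S3=12 S4=59 blocked=[1, 2, 3, 4]
Op 9: conn=-37 S1=35 S2=29 S3=-4 S4=59 blocked=[1, 2, 3, 4]
Op 10: conn=-37 S1=53 S2=29 S3=-4 S4=59 blocked=[1, 2, 3, 4]
Op 11: conn=-37 S1=53 S2=29 S3=14 S4=59 blocked=[1, 2, 3, 4]
Op 12: conn=-44 S1=53 S2=29 S3=14 S4=52 blocked=[1, 2, 3, 4]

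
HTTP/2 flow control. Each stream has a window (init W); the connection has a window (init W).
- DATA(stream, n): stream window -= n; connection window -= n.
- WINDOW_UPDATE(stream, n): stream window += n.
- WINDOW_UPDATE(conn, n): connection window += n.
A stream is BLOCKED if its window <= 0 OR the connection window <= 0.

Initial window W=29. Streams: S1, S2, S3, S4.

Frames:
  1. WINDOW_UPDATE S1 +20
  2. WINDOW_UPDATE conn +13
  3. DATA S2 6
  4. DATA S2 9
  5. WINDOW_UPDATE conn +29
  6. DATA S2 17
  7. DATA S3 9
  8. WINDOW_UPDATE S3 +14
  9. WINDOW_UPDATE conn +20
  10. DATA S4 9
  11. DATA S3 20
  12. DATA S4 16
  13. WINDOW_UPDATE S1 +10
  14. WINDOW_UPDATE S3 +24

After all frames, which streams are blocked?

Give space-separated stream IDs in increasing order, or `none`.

Answer: S2

Derivation:
Op 1: conn=29 S1=49 S2=29 S3=29 S4=29 blocked=[]
Op 2: conn=42 S1=49 S2=29 S3=29 S4=29 blocked=[]
Op 3: conn=36 S1=49 S2=23 S3=29 S4=29 blocked=[]
Op 4: conn=27 S1=49 S2=14 S3=29 S4=29 blocked=[]
Op 5: conn=56 S1=49 S2=14 S3=29 S4=29 blocked=[]
Op 6: conn=39 S1=49 S2=-3 S3=29 S4=29 blocked=[2]
Op 7: conn=30 S1=49 S2=-3 S3=20 S4=29 blocked=[2]
Op 8: conn=30 S1=49 S2=-3 S3=34 S4=29 blocked=[2]
Op 9: conn=50 S1=49 S2=-3 S3=34 S4=29 blocked=[2]
Op 10: conn=41 S1=49 S2=-3 S3=34 S4=20 blocked=[2]
Op 11: conn=21 S1=49 S2=-3 S3=14 S4=20 blocked=[2]
Op 12: conn=5 S1=49 S2=-3 S3=14 S4=4 blocked=[2]
Op 13: conn=5 S1=59 S2=-3 S3=14 S4=4 blocked=[2]
Op 14: conn=5 S1=59 S2=-3 S3=38 S4=4 blocked=[2]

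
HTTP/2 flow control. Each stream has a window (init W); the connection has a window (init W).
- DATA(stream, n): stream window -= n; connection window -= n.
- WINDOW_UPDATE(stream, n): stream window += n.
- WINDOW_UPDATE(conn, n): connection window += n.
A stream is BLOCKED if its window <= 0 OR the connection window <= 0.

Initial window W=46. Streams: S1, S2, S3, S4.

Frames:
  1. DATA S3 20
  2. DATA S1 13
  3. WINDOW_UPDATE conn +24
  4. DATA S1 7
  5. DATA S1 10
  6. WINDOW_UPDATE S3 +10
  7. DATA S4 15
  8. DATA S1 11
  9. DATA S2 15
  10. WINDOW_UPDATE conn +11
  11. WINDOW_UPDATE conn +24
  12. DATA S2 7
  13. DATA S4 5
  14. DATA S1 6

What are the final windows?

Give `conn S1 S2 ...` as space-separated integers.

Op 1: conn=26 S1=46 S2=46 S3=26 S4=46 blocked=[]
Op 2: conn=13 S1=33 S2=46 S3=26 S4=46 blocked=[]
Op 3: conn=37 S1=33 S2=46 S3=26 S4=46 blocked=[]
Op 4: conn=30 S1=26 S2=46 S3=26 S4=46 blocked=[]
Op 5: conn=20 S1=16 S2=46 S3=26 S4=46 blocked=[]
Op 6: conn=20 S1=16 S2=46 S3=36 S4=46 blocked=[]
Op 7: conn=5 S1=16 S2=46 S3=36 S4=31 blocked=[]
Op 8: conn=-6 S1=5 S2=46 S3=36 S4=31 blocked=[1, 2, 3, 4]
Op 9: conn=-21 S1=5 S2=31 S3=36 S4=31 blocked=[1, 2, 3, 4]
Op 10: conn=-10 S1=5 S2=31 S3=36 S4=31 blocked=[1, 2, 3, 4]
Op 11: conn=14 S1=5 S2=31 S3=36 S4=31 blocked=[]
Op 12: conn=7 S1=5 S2=24 S3=36 S4=31 blocked=[]
Op 13: conn=2 S1=5 S2=24 S3=36 S4=26 blocked=[]
Op 14: conn=-4 S1=-1 S2=24 S3=36 S4=26 blocked=[1, 2, 3, 4]

Answer: -4 -1 24 36 26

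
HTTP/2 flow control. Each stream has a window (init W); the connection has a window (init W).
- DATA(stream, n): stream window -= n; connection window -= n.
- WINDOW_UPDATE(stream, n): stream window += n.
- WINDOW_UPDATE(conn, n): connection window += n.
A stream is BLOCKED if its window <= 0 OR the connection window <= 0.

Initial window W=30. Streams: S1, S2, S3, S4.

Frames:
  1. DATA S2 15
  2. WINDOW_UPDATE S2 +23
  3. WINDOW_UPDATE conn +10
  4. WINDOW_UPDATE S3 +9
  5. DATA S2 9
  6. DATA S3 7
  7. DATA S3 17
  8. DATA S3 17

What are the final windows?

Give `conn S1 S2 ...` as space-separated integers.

Answer: -25 30 29 -2 30

Derivation:
Op 1: conn=15 S1=30 S2=15 S3=30 S4=30 blocked=[]
Op 2: conn=15 S1=30 S2=38 S3=30 S4=30 blocked=[]
Op 3: conn=25 S1=30 S2=38 S3=30 S4=30 blocked=[]
Op 4: conn=25 S1=30 S2=38 S3=39 S4=30 blocked=[]
Op 5: conn=16 S1=30 S2=29 S3=39 S4=30 blocked=[]
Op 6: conn=9 S1=30 S2=29 S3=32 S4=30 blocked=[]
Op 7: conn=-8 S1=30 S2=29 S3=15 S4=30 blocked=[1, 2, 3, 4]
Op 8: conn=-25 S1=30 S2=29 S3=-2 S4=30 blocked=[1, 2, 3, 4]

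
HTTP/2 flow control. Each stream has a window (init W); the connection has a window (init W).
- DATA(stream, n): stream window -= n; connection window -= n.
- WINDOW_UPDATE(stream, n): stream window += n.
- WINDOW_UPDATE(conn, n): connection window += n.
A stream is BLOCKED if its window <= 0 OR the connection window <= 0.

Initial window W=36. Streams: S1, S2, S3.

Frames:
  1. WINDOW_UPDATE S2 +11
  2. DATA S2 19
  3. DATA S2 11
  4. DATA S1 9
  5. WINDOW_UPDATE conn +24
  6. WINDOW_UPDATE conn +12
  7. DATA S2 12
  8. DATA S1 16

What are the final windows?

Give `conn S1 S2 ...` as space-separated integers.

Answer: 5 11 5 36

Derivation:
Op 1: conn=36 S1=36 S2=47 S3=36 blocked=[]
Op 2: conn=17 S1=36 S2=28 S3=36 blocked=[]
Op 3: conn=6 S1=36 S2=17 S3=36 blocked=[]
Op 4: conn=-3 S1=27 S2=17 S3=36 blocked=[1, 2, 3]
Op 5: conn=21 S1=27 S2=17 S3=36 blocked=[]
Op 6: conn=33 S1=27 S2=17 S3=36 blocked=[]
Op 7: conn=21 S1=27 S2=5 S3=36 blocked=[]
Op 8: conn=5 S1=11 S2=5 S3=36 blocked=[]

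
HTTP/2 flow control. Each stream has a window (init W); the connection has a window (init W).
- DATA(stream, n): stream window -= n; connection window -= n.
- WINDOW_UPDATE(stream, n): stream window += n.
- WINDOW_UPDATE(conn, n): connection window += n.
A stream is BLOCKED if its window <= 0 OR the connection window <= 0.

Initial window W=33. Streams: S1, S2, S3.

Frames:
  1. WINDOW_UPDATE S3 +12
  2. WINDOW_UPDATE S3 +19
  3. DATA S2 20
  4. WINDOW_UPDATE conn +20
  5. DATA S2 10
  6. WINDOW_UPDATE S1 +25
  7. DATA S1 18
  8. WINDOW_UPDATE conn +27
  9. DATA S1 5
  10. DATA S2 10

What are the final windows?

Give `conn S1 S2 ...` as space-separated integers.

Answer: 17 35 -7 64

Derivation:
Op 1: conn=33 S1=33 S2=33 S3=45 blocked=[]
Op 2: conn=33 S1=33 S2=33 S3=64 blocked=[]
Op 3: conn=13 S1=33 S2=13 S3=64 blocked=[]
Op 4: conn=33 S1=33 S2=13 S3=64 blocked=[]
Op 5: conn=23 S1=33 S2=3 S3=64 blocked=[]
Op 6: conn=23 S1=58 S2=3 S3=64 blocked=[]
Op 7: conn=5 S1=40 S2=3 S3=64 blocked=[]
Op 8: conn=32 S1=40 S2=3 S3=64 blocked=[]
Op 9: conn=27 S1=35 S2=3 S3=64 blocked=[]
Op 10: conn=17 S1=35 S2=-7 S3=64 blocked=[2]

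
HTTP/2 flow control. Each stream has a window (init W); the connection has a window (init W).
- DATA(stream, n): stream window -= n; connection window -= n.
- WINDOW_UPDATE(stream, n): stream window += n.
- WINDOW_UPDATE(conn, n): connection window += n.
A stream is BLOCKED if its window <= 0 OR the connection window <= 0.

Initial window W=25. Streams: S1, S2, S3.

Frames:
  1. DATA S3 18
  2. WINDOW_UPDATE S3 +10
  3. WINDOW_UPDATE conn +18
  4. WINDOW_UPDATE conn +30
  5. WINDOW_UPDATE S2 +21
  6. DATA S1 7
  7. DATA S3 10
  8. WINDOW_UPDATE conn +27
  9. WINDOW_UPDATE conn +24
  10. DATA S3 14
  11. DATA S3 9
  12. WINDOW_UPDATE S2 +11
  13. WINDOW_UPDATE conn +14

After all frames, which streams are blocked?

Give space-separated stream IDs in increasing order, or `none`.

Op 1: conn=7 S1=25 S2=25 S3=7 blocked=[]
Op 2: conn=7 S1=25 S2=25 S3=17 blocked=[]
Op 3: conn=25 S1=25 S2=25 S3=17 blocked=[]
Op 4: conn=55 S1=25 S2=25 S3=17 blocked=[]
Op 5: conn=55 S1=25 S2=46 S3=17 blocked=[]
Op 6: conn=48 S1=18 S2=46 S3=17 blocked=[]
Op 7: conn=38 S1=18 S2=46 S3=7 blocked=[]
Op 8: conn=65 S1=18 S2=46 S3=7 blocked=[]
Op 9: conn=89 S1=18 S2=46 S3=7 blocked=[]
Op 10: conn=75 S1=18 S2=46 S3=-7 blocked=[3]
Op 11: conn=66 S1=18 S2=46 S3=-16 blocked=[3]
Op 12: conn=66 S1=18 S2=57 S3=-16 blocked=[3]
Op 13: conn=80 S1=18 S2=57 S3=-16 blocked=[3]

Answer: S3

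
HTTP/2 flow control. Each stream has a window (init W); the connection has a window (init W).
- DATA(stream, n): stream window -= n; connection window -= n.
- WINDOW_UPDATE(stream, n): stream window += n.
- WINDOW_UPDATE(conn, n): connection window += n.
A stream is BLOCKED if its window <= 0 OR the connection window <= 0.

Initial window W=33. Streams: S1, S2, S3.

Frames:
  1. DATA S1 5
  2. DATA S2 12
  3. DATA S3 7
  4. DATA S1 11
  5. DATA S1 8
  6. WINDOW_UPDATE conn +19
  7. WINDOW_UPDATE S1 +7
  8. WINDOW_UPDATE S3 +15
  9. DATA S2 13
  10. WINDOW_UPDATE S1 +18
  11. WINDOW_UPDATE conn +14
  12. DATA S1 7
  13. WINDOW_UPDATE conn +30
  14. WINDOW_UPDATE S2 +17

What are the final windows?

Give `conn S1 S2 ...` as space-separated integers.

Answer: 33 27 25 41

Derivation:
Op 1: conn=28 S1=28 S2=33 S3=33 blocked=[]
Op 2: conn=16 S1=28 S2=21 S3=33 blocked=[]
Op 3: conn=9 S1=28 S2=21 S3=26 blocked=[]
Op 4: conn=-2 S1=17 S2=21 S3=26 blocked=[1, 2, 3]
Op 5: conn=-10 S1=9 S2=21 S3=26 blocked=[1, 2, 3]
Op 6: conn=9 S1=9 S2=21 S3=26 blocked=[]
Op 7: conn=9 S1=16 S2=21 S3=26 blocked=[]
Op 8: conn=9 S1=16 S2=21 S3=41 blocked=[]
Op 9: conn=-4 S1=16 S2=8 S3=41 blocked=[1, 2, 3]
Op 10: conn=-4 S1=34 S2=8 S3=41 blocked=[1, 2, 3]
Op 11: conn=10 S1=34 S2=8 S3=41 blocked=[]
Op 12: conn=3 S1=27 S2=8 S3=41 blocked=[]
Op 13: conn=33 S1=27 S2=8 S3=41 blocked=[]
Op 14: conn=33 S1=27 S2=25 S3=41 blocked=[]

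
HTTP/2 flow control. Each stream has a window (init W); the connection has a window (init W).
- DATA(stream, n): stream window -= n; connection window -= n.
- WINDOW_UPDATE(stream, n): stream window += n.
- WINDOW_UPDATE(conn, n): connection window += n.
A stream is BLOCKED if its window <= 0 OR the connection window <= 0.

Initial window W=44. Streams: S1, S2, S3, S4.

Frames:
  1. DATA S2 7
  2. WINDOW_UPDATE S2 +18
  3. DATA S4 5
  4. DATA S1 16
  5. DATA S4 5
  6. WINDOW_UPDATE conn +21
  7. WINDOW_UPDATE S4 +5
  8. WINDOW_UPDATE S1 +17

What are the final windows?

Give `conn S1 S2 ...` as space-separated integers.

Answer: 32 45 55 44 39

Derivation:
Op 1: conn=37 S1=44 S2=37 S3=44 S4=44 blocked=[]
Op 2: conn=37 S1=44 S2=55 S3=44 S4=44 blocked=[]
Op 3: conn=32 S1=44 S2=55 S3=44 S4=39 blocked=[]
Op 4: conn=16 S1=28 S2=55 S3=44 S4=39 blocked=[]
Op 5: conn=11 S1=28 S2=55 S3=44 S4=34 blocked=[]
Op 6: conn=32 S1=28 S2=55 S3=44 S4=34 blocked=[]
Op 7: conn=32 S1=28 S2=55 S3=44 S4=39 blocked=[]
Op 8: conn=32 S1=45 S2=55 S3=44 S4=39 blocked=[]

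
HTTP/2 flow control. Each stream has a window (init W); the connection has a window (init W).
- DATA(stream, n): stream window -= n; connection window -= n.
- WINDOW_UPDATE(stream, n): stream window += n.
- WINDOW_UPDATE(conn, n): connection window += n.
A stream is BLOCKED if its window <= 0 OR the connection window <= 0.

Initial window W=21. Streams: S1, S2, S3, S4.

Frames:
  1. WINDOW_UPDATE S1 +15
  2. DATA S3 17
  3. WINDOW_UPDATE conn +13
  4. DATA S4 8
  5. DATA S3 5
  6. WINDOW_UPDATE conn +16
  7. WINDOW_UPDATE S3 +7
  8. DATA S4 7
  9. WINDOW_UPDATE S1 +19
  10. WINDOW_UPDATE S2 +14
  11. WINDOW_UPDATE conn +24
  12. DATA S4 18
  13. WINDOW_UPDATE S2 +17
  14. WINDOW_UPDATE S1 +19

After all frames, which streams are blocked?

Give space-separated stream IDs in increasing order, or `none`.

Op 1: conn=21 S1=36 S2=21 S3=21 S4=21 blocked=[]
Op 2: conn=4 S1=36 S2=21 S3=4 S4=21 blocked=[]
Op 3: conn=17 S1=36 S2=21 S3=4 S4=21 blocked=[]
Op 4: conn=9 S1=36 S2=21 S3=4 S4=13 blocked=[]
Op 5: conn=4 S1=36 S2=21 S3=-1 S4=13 blocked=[3]
Op 6: conn=20 S1=36 S2=21 S3=-1 S4=13 blocked=[3]
Op 7: conn=20 S1=36 S2=21 S3=6 S4=13 blocked=[]
Op 8: conn=13 S1=36 S2=21 S3=6 S4=6 blocked=[]
Op 9: conn=13 S1=55 S2=21 S3=6 S4=6 blocked=[]
Op 10: conn=13 S1=55 S2=35 S3=6 S4=6 blocked=[]
Op 11: conn=37 S1=55 S2=35 S3=6 S4=6 blocked=[]
Op 12: conn=19 S1=55 S2=35 S3=6 S4=-12 blocked=[4]
Op 13: conn=19 S1=55 S2=52 S3=6 S4=-12 blocked=[4]
Op 14: conn=19 S1=74 S2=52 S3=6 S4=-12 blocked=[4]

Answer: S4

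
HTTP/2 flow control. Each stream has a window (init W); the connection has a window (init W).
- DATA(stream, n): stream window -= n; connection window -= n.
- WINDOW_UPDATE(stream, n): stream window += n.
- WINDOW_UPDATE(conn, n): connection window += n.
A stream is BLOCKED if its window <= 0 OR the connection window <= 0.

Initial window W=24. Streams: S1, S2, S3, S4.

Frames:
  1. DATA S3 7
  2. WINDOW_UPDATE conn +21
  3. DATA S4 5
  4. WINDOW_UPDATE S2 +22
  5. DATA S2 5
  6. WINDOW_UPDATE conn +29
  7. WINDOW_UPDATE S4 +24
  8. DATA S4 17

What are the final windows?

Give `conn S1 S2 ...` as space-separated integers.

Answer: 40 24 41 17 26

Derivation:
Op 1: conn=17 S1=24 S2=24 S3=17 S4=24 blocked=[]
Op 2: conn=38 S1=24 S2=24 S3=17 S4=24 blocked=[]
Op 3: conn=33 S1=24 S2=24 S3=17 S4=19 blocked=[]
Op 4: conn=33 S1=24 S2=46 S3=17 S4=19 blocked=[]
Op 5: conn=28 S1=24 S2=41 S3=17 S4=19 blocked=[]
Op 6: conn=57 S1=24 S2=41 S3=17 S4=19 blocked=[]
Op 7: conn=57 S1=24 S2=41 S3=17 S4=43 blocked=[]
Op 8: conn=40 S1=24 S2=41 S3=17 S4=26 blocked=[]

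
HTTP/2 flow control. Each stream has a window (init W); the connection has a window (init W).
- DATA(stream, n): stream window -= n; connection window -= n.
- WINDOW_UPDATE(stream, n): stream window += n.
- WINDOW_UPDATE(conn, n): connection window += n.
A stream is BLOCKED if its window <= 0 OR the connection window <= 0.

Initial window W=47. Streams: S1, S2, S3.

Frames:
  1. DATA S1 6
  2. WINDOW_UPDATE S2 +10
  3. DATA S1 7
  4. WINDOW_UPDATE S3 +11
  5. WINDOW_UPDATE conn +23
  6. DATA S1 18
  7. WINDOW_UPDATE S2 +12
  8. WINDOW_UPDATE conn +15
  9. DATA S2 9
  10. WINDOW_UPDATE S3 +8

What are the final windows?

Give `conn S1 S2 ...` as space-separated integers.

Answer: 45 16 60 66

Derivation:
Op 1: conn=41 S1=41 S2=47 S3=47 blocked=[]
Op 2: conn=41 S1=41 S2=57 S3=47 blocked=[]
Op 3: conn=34 S1=34 S2=57 S3=47 blocked=[]
Op 4: conn=34 S1=34 S2=57 S3=58 blocked=[]
Op 5: conn=57 S1=34 S2=57 S3=58 blocked=[]
Op 6: conn=39 S1=16 S2=57 S3=58 blocked=[]
Op 7: conn=39 S1=16 S2=69 S3=58 blocked=[]
Op 8: conn=54 S1=16 S2=69 S3=58 blocked=[]
Op 9: conn=45 S1=16 S2=60 S3=58 blocked=[]
Op 10: conn=45 S1=16 S2=60 S3=66 blocked=[]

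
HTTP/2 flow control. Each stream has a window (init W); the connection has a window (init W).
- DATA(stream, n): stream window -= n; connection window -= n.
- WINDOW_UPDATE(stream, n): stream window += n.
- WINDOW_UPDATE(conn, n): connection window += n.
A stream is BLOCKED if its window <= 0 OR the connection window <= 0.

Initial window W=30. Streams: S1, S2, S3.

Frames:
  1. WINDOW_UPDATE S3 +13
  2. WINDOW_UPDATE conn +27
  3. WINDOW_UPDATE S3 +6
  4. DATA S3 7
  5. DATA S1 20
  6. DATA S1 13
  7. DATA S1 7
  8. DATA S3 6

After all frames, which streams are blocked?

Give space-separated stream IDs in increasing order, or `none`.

Op 1: conn=30 S1=30 S2=30 S3=43 blocked=[]
Op 2: conn=57 S1=30 S2=30 S3=43 blocked=[]
Op 3: conn=57 S1=30 S2=30 S3=49 blocked=[]
Op 4: conn=50 S1=30 S2=30 S3=42 blocked=[]
Op 5: conn=30 S1=10 S2=30 S3=42 blocked=[]
Op 6: conn=17 S1=-3 S2=30 S3=42 blocked=[1]
Op 7: conn=10 S1=-10 S2=30 S3=42 blocked=[1]
Op 8: conn=4 S1=-10 S2=30 S3=36 blocked=[1]

Answer: S1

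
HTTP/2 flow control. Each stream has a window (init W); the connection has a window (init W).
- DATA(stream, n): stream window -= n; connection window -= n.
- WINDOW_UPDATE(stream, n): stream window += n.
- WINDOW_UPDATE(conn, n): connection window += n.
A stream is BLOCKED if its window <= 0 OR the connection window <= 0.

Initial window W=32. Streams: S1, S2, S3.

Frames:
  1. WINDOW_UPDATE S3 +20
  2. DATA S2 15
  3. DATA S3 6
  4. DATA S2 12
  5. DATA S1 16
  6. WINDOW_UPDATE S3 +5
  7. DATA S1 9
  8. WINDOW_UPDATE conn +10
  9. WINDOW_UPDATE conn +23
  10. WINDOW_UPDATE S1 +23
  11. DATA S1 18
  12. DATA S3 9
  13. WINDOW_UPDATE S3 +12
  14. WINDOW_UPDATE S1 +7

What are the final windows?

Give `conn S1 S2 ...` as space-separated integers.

Op 1: conn=32 S1=32 S2=32 S3=52 blocked=[]
Op 2: conn=17 S1=32 S2=17 S3=52 blocked=[]
Op 3: conn=11 S1=32 S2=17 S3=46 blocked=[]
Op 4: conn=-1 S1=32 S2=5 S3=46 blocked=[1, 2, 3]
Op 5: conn=-17 S1=16 S2=5 S3=46 blocked=[1, 2, 3]
Op 6: conn=-17 S1=16 S2=5 S3=51 blocked=[1, 2, 3]
Op 7: conn=-26 S1=7 S2=5 S3=51 blocked=[1, 2, 3]
Op 8: conn=-16 S1=7 S2=5 S3=51 blocked=[1, 2, 3]
Op 9: conn=7 S1=7 S2=5 S3=51 blocked=[]
Op 10: conn=7 S1=30 S2=5 S3=51 blocked=[]
Op 11: conn=-11 S1=12 S2=5 S3=51 blocked=[1, 2, 3]
Op 12: conn=-20 S1=12 S2=5 S3=42 blocked=[1, 2, 3]
Op 13: conn=-20 S1=12 S2=5 S3=54 blocked=[1, 2, 3]
Op 14: conn=-20 S1=19 S2=5 S3=54 blocked=[1, 2, 3]

Answer: -20 19 5 54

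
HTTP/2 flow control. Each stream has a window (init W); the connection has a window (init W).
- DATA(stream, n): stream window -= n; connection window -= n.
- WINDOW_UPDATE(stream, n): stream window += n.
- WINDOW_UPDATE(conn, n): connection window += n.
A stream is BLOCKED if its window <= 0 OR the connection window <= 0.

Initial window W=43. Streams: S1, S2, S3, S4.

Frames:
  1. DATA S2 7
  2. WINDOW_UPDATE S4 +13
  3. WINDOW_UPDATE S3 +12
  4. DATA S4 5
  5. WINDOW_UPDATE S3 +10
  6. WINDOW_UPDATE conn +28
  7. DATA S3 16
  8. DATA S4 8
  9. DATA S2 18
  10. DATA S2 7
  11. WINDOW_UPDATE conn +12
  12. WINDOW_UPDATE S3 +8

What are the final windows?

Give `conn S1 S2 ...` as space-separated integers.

Answer: 22 43 11 57 43

Derivation:
Op 1: conn=36 S1=43 S2=36 S3=43 S4=43 blocked=[]
Op 2: conn=36 S1=43 S2=36 S3=43 S4=56 blocked=[]
Op 3: conn=36 S1=43 S2=36 S3=55 S4=56 blocked=[]
Op 4: conn=31 S1=43 S2=36 S3=55 S4=51 blocked=[]
Op 5: conn=31 S1=43 S2=36 S3=65 S4=51 blocked=[]
Op 6: conn=59 S1=43 S2=36 S3=65 S4=51 blocked=[]
Op 7: conn=43 S1=43 S2=36 S3=49 S4=51 blocked=[]
Op 8: conn=35 S1=43 S2=36 S3=49 S4=43 blocked=[]
Op 9: conn=17 S1=43 S2=18 S3=49 S4=43 blocked=[]
Op 10: conn=10 S1=43 S2=11 S3=49 S4=43 blocked=[]
Op 11: conn=22 S1=43 S2=11 S3=49 S4=43 blocked=[]
Op 12: conn=22 S1=43 S2=11 S3=57 S4=43 blocked=[]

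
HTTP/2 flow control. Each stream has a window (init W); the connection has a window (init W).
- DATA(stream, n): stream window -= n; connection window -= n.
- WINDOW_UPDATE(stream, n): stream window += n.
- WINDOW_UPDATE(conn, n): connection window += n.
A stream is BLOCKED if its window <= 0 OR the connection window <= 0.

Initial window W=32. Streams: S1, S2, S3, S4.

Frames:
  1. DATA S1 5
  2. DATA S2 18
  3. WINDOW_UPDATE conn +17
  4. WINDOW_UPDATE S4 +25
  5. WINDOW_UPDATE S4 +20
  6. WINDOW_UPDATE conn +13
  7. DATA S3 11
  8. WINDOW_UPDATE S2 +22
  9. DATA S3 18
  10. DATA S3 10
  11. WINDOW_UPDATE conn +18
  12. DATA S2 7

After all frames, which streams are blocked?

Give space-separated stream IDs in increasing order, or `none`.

Answer: S3

Derivation:
Op 1: conn=27 S1=27 S2=32 S3=32 S4=32 blocked=[]
Op 2: conn=9 S1=27 S2=14 S3=32 S4=32 blocked=[]
Op 3: conn=26 S1=27 S2=14 S3=32 S4=32 blocked=[]
Op 4: conn=26 S1=27 S2=14 S3=32 S4=57 blocked=[]
Op 5: conn=26 S1=27 S2=14 S3=32 S4=77 blocked=[]
Op 6: conn=39 S1=27 S2=14 S3=32 S4=77 blocked=[]
Op 7: conn=28 S1=27 S2=14 S3=21 S4=77 blocked=[]
Op 8: conn=28 S1=27 S2=36 S3=21 S4=77 blocked=[]
Op 9: conn=10 S1=27 S2=36 S3=3 S4=77 blocked=[]
Op 10: conn=0 S1=27 S2=36 S3=-7 S4=77 blocked=[1, 2, 3, 4]
Op 11: conn=18 S1=27 S2=36 S3=-7 S4=77 blocked=[3]
Op 12: conn=11 S1=27 S2=29 S3=-7 S4=77 blocked=[3]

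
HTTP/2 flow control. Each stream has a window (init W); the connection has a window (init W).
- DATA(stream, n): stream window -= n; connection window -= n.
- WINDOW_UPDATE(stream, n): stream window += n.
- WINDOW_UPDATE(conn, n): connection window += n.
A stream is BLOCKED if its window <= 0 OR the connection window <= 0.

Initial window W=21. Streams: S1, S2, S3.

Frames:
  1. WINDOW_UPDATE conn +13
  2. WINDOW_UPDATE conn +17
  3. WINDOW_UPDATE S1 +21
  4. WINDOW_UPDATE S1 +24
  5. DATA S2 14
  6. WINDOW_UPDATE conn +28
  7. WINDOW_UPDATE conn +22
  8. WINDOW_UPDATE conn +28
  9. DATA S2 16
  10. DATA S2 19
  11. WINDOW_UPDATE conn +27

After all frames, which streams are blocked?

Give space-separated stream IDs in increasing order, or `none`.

Op 1: conn=34 S1=21 S2=21 S3=21 blocked=[]
Op 2: conn=51 S1=21 S2=21 S3=21 blocked=[]
Op 3: conn=51 S1=42 S2=21 S3=21 blocked=[]
Op 4: conn=51 S1=66 S2=21 S3=21 blocked=[]
Op 5: conn=37 S1=66 S2=7 S3=21 blocked=[]
Op 6: conn=65 S1=66 S2=7 S3=21 blocked=[]
Op 7: conn=87 S1=66 S2=7 S3=21 blocked=[]
Op 8: conn=115 S1=66 S2=7 S3=21 blocked=[]
Op 9: conn=99 S1=66 S2=-9 S3=21 blocked=[2]
Op 10: conn=80 S1=66 S2=-28 S3=21 blocked=[2]
Op 11: conn=107 S1=66 S2=-28 S3=21 blocked=[2]

Answer: S2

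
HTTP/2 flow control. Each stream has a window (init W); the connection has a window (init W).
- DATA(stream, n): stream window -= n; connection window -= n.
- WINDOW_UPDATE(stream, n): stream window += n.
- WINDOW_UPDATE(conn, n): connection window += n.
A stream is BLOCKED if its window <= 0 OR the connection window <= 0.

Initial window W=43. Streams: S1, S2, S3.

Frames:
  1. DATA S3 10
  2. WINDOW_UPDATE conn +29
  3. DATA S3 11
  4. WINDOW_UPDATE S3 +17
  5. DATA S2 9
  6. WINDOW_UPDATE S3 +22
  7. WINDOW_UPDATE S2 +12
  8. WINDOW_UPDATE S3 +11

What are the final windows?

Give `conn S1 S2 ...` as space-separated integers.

Op 1: conn=33 S1=43 S2=43 S3=33 blocked=[]
Op 2: conn=62 S1=43 S2=43 S3=33 blocked=[]
Op 3: conn=51 S1=43 S2=43 S3=22 blocked=[]
Op 4: conn=51 S1=43 S2=43 S3=39 blocked=[]
Op 5: conn=42 S1=43 S2=34 S3=39 blocked=[]
Op 6: conn=42 S1=43 S2=34 S3=61 blocked=[]
Op 7: conn=42 S1=43 S2=46 S3=61 blocked=[]
Op 8: conn=42 S1=43 S2=46 S3=72 blocked=[]

Answer: 42 43 46 72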